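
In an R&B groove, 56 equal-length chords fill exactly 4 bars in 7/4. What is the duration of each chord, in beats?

4 bars × 7 beats/bar = 28 beats total.
28 beats ÷ 56 chords = 0.5 beats per chord.
(That is an eighth note.)

0.5 beats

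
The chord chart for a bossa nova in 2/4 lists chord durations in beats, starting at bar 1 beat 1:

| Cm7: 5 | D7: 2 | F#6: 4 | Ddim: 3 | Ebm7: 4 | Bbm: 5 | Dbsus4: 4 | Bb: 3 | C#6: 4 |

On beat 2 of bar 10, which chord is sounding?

Beat 2 of bar 10 is beat (10−1)×2 + 2 = 20 overall.
Running totals: Cm7 ends at 5, D7 ends at 7, F#6 ends at 11, Ddim ends at 14, Ebm7 ends at 18, Bbm ends at 23.
Beat 20 falls within Bbm.

Bbm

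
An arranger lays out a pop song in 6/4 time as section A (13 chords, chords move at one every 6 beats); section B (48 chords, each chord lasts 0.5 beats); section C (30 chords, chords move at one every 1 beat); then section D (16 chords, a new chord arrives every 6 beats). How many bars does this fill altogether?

38 bars

A: 13 × 6 = 78 beats = 13 bars.
B: 48 × 0.5 = 24 beats = 4 bars.
C: 30 × 1 = 30 beats = 5 bars.
D: 16 × 6 = 96 beats = 16 bars.
Total: 13 + 4 + 5 + 16 = 38 bars.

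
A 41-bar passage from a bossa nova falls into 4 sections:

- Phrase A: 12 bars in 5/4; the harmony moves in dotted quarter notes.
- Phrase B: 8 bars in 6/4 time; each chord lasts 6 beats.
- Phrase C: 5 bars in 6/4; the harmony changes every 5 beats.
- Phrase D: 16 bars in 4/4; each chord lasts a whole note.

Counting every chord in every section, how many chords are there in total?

70 chords

A has 60 beats and chords last 1.5 each, so 40 chords.
B has 48 beats and chords last 6 each, so 8 chords.
C has 30 beats and chords last 5 each, so 6 chords.
D has 64 beats and chords last 4 each, so 16 chords.
Total: 40 + 8 + 6 + 16 = 70.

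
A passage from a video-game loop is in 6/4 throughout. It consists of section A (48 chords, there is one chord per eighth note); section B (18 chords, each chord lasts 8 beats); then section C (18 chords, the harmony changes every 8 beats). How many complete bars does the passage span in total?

A: 48 × 0.5 = 24 beats = 4 bars.
B: 18 × 8 = 144 beats = 24 bars.
C: 18 × 8 = 144 beats = 24 bars.
Total: 4 + 24 + 24 = 52 bars.

52 bars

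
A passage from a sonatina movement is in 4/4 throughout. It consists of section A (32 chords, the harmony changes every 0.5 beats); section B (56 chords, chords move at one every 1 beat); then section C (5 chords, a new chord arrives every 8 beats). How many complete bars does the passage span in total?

A: 32 × 0.5 = 16 beats = 4 bars.
B: 56 × 1 = 56 beats = 14 bars.
C: 5 × 8 = 40 beats = 10 bars.
Total: 4 + 14 + 10 = 28 bars.

28 bars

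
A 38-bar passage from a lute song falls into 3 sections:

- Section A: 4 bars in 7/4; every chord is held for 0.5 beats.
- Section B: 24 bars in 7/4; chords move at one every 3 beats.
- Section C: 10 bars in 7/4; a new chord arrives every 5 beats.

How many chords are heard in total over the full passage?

A has 28 beats and chords last 0.5 each, so 56 chords.
B has 168 beats and chords last 3 each, so 56 chords.
C has 70 beats and chords last 5 each, so 14 chords.
Total: 56 + 56 + 14 = 126.

126 chords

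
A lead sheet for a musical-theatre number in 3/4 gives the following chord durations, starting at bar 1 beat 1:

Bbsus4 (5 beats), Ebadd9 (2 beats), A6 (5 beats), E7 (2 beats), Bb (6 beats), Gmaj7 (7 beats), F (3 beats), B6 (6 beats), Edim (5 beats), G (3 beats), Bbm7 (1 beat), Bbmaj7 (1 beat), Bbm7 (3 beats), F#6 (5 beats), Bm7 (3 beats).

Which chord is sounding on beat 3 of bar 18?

Beat 3 of bar 18 is beat (18−1)×3 + 3 = 54 overall.
Running totals: Bbsus4 ends at 5, Ebadd9 ends at 7, A6 ends at 12, E7 ends at 14, Bb ends at 20, Gmaj7 ends at 27, F ends at 30, B6 ends at 36, Edim ends at 41, G ends at 44, Bbm7 ends at 45, Bbmaj7 ends at 46, Bbm7 ends at 49, F#6 ends at 54.
Beat 54 falls within F#6.

F#6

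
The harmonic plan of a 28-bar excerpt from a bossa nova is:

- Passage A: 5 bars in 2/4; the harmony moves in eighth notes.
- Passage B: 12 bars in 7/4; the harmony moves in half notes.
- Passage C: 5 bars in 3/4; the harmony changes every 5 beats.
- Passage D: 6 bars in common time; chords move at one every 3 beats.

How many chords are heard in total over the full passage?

A has 10 beats and chords last 0.5 each, so 20 chords.
B has 84 beats and chords last 2 each, so 42 chords.
C has 15 beats and chords last 5 each, so 3 chords.
D has 24 beats and chords last 3 each, so 8 chords.
Total: 20 + 42 + 3 + 8 = 73.

73 chords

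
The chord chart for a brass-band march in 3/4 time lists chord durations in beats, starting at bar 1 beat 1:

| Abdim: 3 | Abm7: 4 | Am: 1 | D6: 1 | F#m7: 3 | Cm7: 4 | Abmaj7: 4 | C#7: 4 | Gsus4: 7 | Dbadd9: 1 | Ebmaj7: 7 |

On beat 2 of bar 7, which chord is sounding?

Abmaj7

Beat 2 of bar 7 is beat (7−1)×3 + 2 = 20 overall.
Running totals: Abdim ends at 3, Abm7 ends at 7, Am ends at 8, D6 ends at 9, F#m7 ends at 12, Cm7 ends at 16, Abmaj7 ends at 20.
Beat 20 falls within Abmaj7.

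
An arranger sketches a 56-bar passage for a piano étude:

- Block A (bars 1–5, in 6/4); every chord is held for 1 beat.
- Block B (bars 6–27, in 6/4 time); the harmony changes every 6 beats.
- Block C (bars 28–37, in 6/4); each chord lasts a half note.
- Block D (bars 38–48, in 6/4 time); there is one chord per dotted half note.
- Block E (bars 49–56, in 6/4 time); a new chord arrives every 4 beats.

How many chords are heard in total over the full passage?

A: 5·6 = 30 beats, 30/1 = 30 chords.
B: 22·6 = 132 beats, 132/6 = 22 chords.
C: 10·6 = 60 beats, 60/2 = 30 chords.
D: 11·6 = 66 beats, 66/3 = 22 chords.
E: 8·6 = 48 beats, 48/4 = 12 chords.
Total: 30 + 22 + 30 + 22 + 12 = 116.

116 chords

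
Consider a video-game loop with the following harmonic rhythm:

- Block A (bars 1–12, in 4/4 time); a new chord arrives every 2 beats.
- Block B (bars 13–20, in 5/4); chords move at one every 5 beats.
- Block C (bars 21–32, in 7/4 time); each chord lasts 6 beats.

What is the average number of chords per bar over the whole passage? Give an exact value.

23/16 chords per bar

A: 12 × 4 = 48 beats ÷ 2 = 24 chords.
B: 8 × 5 = 40 beats ÷ 5 = 8 chords.
C: 12 × 7 = 84 beats ÷ 6 = 14 chords.
Overall: 46 chords over 32 bars → 46/32 = 23/16 chords per bar.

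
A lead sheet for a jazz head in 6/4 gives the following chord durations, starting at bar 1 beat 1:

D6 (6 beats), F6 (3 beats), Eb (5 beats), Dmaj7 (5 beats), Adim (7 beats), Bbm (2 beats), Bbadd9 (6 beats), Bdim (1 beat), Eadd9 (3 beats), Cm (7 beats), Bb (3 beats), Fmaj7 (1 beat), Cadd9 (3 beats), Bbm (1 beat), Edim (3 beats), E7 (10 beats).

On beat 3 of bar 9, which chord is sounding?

Beat 3 of bar 9 is beat (9−1)×6 + 3 = 51 overall.
Running totals: D6 ends at 6, F6 ends at 9, Eb ends at 14, Dmaj7 ends at 19, Adim ends at 26, Bbm ends at 28, Bbadd9 ends at 34, Bdim ends at 35, Eadd9 ends at 38, Cm ends at 45, Bb ends at 48, Fmaj7 ends at 49, Cadd9 ends at 52.
Beat 51 falls within Cadd9.

Cadd9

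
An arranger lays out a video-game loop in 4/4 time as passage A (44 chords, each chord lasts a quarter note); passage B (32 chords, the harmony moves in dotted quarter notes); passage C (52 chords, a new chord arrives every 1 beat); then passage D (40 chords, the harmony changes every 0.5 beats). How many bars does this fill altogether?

41 bars

A: 44 × 1 = 44 beats = 11 bars.
B: 32 × 1.5 = 48 beats = 12 bars.
C: 52 × 1 = 52 beats = 13 bars.
D: 40 × 0.5 = 20 beats = 5 bars.
Total: 11 + 12 + 13 + 5 = 41 bars.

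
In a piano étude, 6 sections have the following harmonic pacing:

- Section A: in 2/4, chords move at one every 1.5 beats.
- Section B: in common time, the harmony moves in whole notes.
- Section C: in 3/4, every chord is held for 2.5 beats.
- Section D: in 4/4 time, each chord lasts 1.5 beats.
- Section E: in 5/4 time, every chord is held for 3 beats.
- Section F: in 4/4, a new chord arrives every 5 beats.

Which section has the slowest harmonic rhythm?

Section F

A: 2/1.5 = 4/3 chords/bar.
B: 4/4 = 1 chord/bar.
C: 3/2.5 = 1.2 chords/bar.
D: 4/1.5 = 8/3 chords/bar.
E: 5/3 = 5/3 chords/bar.
F: 4/5 = 0.8 chords/bar.
Slowest is F at 0.8 chords/bar.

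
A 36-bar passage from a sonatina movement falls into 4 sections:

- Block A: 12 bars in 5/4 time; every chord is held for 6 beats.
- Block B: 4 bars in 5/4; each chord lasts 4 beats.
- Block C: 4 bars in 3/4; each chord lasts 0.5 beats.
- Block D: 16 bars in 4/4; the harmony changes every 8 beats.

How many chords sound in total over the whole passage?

47 chords

A: 12 bars × 5 beats = 60 beats; 6 beats/chord → 10 chords.
B: 4 bars × 5 beats = 20 beats; 4 beats/chord → 5 chords.
C: 4 bars × 3 beats = 12 beats; 0.5 beats/chord → 24 chords.
D: 16 bars × 4 beats = 64 beats; 8 beats/chord → 8 chords.
Total: 10 + 5 + 24 + 8 = 47.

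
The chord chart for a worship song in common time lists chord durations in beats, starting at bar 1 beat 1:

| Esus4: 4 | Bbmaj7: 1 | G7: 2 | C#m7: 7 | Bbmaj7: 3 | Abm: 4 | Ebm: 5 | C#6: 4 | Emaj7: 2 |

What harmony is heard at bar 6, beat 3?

Ebm

Beat 3 of bar 6 is beat (6−1)×4 + 3 = 23 overall.
Running totals: Esus4 ends at 4, Bbmaj7 ends at 5, G7 ends at 7, C#m7 ends at 14, Bbmaj7 ends at 17, Abm ends at 21, Ebm ends at 26.
Beat 23 falls within Ebm.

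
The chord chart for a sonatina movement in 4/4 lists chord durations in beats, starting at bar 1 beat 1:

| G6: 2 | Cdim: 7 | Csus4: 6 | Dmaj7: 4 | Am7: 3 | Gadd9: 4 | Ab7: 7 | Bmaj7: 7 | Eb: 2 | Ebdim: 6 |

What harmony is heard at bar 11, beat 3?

Ebdim

Beat 3 of bar 11 is beat (11−1)×4 + 3 = 43 overall.
Running totals: G6 ends at 2, Cdim ends at 9, Csus4 ends at 15, Dmaj7 ends at 19, Am7 ends at 22, Gadd9 ends at 26, Ab7 ends at 33, Bmaj7 ends at 40, Eb ends at 42, Ebdim ends at 48.
Beat 43 falls within Ebdim.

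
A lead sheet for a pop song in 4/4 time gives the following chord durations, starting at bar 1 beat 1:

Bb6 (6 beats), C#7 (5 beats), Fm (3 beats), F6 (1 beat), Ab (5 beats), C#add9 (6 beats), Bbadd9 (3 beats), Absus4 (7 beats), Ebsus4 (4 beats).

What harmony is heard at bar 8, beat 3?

Absus4

Beat 3 of bar 8 is beat (8−1)×4 + 3 = 31 overall.
Running totals: Bb6 ends at 6, C#7 ends at 11, Fm ends at 14, F6 ends at 15, Ab ends at 20, C#add9 ends at 26, Bbadd9 ends at 29, Absus4 ends at 36.
Beat 31 falls within Absus4.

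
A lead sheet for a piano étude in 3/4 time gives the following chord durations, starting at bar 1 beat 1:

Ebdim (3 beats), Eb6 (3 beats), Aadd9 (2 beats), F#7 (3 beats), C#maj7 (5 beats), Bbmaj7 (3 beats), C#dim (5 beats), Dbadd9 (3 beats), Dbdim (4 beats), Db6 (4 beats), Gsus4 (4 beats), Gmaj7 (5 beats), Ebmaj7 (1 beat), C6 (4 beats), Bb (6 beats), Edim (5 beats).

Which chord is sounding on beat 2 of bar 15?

Gmaj7

Beat 2 of bar 15 is beat (15−1)×3 + 2 = 44 overall.
Running totals: Ebdim ends at 3, Eb6 ends at 6, Aadd9 ends at 8, F#7 ends at 11, C#maj7 ends at 16, Bbmaj7 ends at 19, C#dim ends at 24, Dbadd9 ends at 27, Dbdim ends at 31, Db6 ends at 35, Gsus4 ends at 39, Gmaj7 ends at 44.
Beat 44 falls within Gmaj7.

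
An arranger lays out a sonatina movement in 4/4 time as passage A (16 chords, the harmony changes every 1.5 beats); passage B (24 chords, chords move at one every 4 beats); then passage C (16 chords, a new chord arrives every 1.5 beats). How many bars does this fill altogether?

A: 16 × 1.5 = 24 beats = 6 bars.
B: 24 × 4 = 96 beats = 24 bars.
C: 16 × 1.5 = 24 beats = 6 bars.
Total: 6 + 24 + 6 = 36 bars.

36 bars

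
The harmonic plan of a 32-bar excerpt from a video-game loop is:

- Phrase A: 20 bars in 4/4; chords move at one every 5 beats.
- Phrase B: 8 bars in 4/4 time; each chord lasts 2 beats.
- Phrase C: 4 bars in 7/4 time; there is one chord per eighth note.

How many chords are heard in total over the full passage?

A has 80 beats and chords last 5 each, so 16 chords.
B has 32 beats and chords last 2 each, so 16 chords.
C has 28 beats and chords last 0.5 each, so 56 chords.
Total: 16 + 16 + 56 = 88.

88 chords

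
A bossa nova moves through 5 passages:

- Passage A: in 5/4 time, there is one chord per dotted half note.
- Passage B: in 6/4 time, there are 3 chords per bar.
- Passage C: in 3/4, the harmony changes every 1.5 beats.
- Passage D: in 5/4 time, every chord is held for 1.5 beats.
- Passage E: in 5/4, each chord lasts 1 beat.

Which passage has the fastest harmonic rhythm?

A: 5/3 = 5/3 chords/bar.
B: 6/2 = 3 chords/bar.
C: 3/1.5 = 2 chords/bar.
D: 5/1.5 = 10/3 chords/bar.
E: 5/1 = 5 chords/bar.
Fastest is E at 5 chords/bar.

Passage E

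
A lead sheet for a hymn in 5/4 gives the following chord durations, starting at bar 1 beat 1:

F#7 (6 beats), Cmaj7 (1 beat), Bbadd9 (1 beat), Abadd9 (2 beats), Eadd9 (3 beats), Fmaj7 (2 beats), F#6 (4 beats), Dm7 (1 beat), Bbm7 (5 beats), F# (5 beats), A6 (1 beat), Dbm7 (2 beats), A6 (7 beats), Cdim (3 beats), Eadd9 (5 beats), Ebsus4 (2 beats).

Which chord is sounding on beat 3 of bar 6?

Beat 3 of bar 6 is beat (6−1)×5 + 3 = 28 overall.
Running totals: F#7 ends at 6, Cmaj7 ends at 7, Bbadd9 ends at 8, Abadd9 ends at 10, Eadd9 ends at 13, Fmaj7 ends at 15, F#6 ends at 19, Dm7 ends at 20, Bbm7 ends at 25, F# ends at 30.
Beat 28 falls within F#.

F#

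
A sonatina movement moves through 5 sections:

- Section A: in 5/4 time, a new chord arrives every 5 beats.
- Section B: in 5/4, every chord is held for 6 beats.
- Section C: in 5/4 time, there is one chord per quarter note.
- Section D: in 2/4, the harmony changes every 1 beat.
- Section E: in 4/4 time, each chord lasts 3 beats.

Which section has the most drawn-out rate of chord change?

Section B

A: 5 beats/bar ÷ 5 beats/chord = 1 chord/bar.
B: 5 beats/bar ÷ 6 beats/chord = 5/6 chords/bar.
C: 5 beats/bar ÷ 1 beat/chord = 5 chords/bar.
D: 2 beats/bar ÷ 1 beat/chord = 2 chords/bar.
E: 4 beats/bar ÷ 3 beats/chord = 4/3 chords/bar.
Slowest is B at 5/6 chords/bar.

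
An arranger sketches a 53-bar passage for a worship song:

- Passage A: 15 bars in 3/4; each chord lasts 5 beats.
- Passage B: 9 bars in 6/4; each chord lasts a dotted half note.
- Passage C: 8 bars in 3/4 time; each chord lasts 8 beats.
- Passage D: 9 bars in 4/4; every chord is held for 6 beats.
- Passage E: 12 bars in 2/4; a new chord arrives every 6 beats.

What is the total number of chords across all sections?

A: 15·3 = 45 beats, 45/5 = 9 chords.
B: 9·6 = 54 beats, 54/3 = 18 chords.
C: 8·3 = 24 beats, 24/8 = 3 chords.
D: 9·4 = 36 beats, 36/6 = 6 chords.
E: 12·2 = 24 beats, 24/6 = 4 chords.
Total: 9 + 18 + 3 + 6 + 4 = 40.

40 chords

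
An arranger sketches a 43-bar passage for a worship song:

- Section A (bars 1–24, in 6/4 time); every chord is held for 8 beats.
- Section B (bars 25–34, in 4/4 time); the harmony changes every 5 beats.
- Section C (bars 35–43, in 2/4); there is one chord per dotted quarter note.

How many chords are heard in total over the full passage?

A: 24 bars × 6 beats = 144 beats; 8 beats/chord → 18 chords.
B: 10 bars × 4 beats = 40 beats; 5 beats/chord → 8 chords.
C: 9 bars × 2 beats = 18 beats; 1.5 beats/chord → 12 chords.
Total: 18 + 8 + 12 = 38.

38 chords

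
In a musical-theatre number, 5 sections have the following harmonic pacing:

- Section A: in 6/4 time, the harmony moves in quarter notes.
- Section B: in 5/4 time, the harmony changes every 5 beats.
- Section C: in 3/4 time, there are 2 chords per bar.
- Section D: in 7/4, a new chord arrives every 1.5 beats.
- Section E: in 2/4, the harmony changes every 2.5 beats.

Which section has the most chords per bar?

A: each chord is 1 beat in 6/4, so 6 per bar.
B: each chord is 5 beats in 5/4, so 1 per bar.
C: each chord is 1.5 beats in 3/4, so 2 per bar.
D: each chord is 1.5 beats in 7/4, so 14/3 per bar.
E: each chord is 2.5 beats in 2/4, so 0.8 per bar.
Fastest is A at 6 chords/bar.

Section A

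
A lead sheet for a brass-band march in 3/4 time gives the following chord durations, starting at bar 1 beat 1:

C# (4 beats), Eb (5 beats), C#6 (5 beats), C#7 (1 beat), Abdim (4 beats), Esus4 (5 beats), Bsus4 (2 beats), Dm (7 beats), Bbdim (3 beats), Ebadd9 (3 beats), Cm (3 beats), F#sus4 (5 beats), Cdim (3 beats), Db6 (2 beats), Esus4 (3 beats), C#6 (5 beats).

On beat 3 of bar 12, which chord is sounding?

Bbdim

Beat 3 of bar 12 is beat (12−1)×3 + 3 = 36 overall.
Running totals: C# ends at 4, Eb ends at 9, C#6 ends at 14, C#7 ends at 15, Abdim ends at 19, Esus4 ends at 24, Bsus4 ends at 26, Dm ends at 33, Bbdim ends at 36.
Beat 36 falls within Bbdim.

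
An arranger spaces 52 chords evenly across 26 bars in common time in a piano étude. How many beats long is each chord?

2 beats

26 bars × 4 beats/bar = 104 beats total.
104 beats ÷ 52 chords = 2 beats per chord.
(That is a half note.)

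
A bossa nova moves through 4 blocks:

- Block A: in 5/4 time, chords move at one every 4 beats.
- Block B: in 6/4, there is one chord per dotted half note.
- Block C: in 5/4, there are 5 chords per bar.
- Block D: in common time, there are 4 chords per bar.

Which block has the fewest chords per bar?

A: 5/4 = 1.25 chords/bar.
B: 6/3 = 2 chords/bar.
C: 5/1 = 5 chords/bar.
D: 4/1 = 4 chords/bar.
Slowest is A at 1.25 chords/bar.

Block A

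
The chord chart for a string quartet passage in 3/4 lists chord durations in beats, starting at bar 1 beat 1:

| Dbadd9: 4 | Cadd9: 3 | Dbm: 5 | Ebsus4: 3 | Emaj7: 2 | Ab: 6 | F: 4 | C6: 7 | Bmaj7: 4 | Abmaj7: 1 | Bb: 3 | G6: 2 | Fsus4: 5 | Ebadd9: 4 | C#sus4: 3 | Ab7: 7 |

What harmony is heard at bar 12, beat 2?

Bmaj7

Beat 2 of bar 12 is beat (12−1)×3 + 2 = 35 overall.
Running totals: Dbadd9 ends at 4, Cadd9 ends at 7, Dbm ends at 12, Ebsus4 ends at 15, Emaj7 ends at 17, Ab ends at 23, F ends at 27, C6 ends at 34, Bmaj7 ends at 38.
Beat 35 falls within Bmaj7.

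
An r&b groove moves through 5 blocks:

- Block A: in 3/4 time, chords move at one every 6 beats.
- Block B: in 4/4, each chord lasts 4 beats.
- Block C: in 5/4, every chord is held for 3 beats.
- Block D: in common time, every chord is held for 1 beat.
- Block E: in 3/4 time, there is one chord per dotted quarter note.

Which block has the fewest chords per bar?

Block A

A: each chord is 6 beats in 3/4, so 0.5 per bar.
B: each chord is 4 beats in 4/4, so 1 per bar.
C: each chord is 3 beats in 5/4, so 5/3 per bar.
D: each chord is 1 beat in 4/4, so 4 per bar.
E: each chord is 1.5 beats in 3/4, so 2 per bar.
Slowest is A at 0.5 chords/bar.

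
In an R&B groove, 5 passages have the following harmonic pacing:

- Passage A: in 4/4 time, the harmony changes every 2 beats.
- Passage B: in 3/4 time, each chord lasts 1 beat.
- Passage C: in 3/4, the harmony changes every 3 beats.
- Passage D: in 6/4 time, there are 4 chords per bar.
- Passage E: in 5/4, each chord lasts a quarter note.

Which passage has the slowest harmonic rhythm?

A: 4/2 = 2 chords/bar.
B: 3/1 = 3 chords/bar.
C: 3/3 = 1 chord/bar.
D: 6/1.5 = 4 chords/bar.
E: 5/1 = 5 chords/bar.
Slowest is C at 1 chords/bar.

Passage C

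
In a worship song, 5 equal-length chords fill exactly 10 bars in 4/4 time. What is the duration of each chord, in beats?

10 bars × 4 beats/bar = 40 beats total.
40 beats ÷ 5 chords = 8 beats per chord.

8 beats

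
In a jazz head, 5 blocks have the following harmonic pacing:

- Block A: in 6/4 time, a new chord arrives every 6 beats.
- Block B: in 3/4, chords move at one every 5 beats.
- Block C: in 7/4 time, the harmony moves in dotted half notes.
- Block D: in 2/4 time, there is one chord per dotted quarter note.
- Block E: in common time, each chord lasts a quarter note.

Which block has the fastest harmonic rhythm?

A: 6/6 = 1 chord/bar.
B: 3/5 = 0.6 chords/bar.
C: 7/3 = 7/3 chords/bar.
D: 2/1.5 = 4/3 chords/bar.
E: 4/1 = 4 chords/bar.
Fastest is E at 4 chords/bar.

Block E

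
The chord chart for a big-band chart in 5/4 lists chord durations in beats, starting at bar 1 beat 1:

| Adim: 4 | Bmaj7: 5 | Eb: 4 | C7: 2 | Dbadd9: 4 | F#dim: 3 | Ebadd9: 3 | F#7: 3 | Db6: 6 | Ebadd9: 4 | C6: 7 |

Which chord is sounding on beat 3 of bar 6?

Beat 3 of bar 6 is beat (6−1)×5 + 3 = 28 overall.
Running totals: Adim ends at 4, Bmaj7 ends at 9, Eb ends at 13, C7 ends at 15, Dbadd9 ends at 19, F#dim ends at 22, Ebadd9 ends at 25, F#7 ends at 28.
Beat 28 falls within F#7.

F#7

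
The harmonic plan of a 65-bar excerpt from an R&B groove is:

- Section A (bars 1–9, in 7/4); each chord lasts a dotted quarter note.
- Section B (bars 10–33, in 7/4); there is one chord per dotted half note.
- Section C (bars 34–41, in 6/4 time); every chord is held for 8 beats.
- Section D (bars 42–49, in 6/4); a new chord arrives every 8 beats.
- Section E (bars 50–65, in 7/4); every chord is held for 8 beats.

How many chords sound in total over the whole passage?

A: 9 bars × 7 beats = 63 beats; 1.5 beats/chord → 42 chords.
B: 24 bars × 7 beats = 168 beats; 3 beats/chord → 56 chords.
C: 8 bars × 6 beats = 48 beats; 8 beats/chord → 6 chords.
D: 8 bars × 6 beats = 48 beats; 8 beats/chord → 6 chords.
E: 16 bars × 7 beats = 112 beats; 8 beats/chord → 14 chords.
Total: 42 + 56 + 6 + 6 + 14 = 124.

124 chords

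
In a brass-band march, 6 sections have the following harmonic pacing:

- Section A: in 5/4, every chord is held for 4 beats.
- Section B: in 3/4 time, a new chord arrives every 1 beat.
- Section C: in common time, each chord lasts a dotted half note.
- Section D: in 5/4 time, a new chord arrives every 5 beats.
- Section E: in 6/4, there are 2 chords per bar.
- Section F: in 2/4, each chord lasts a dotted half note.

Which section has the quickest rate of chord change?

A: 5/4 = 1.25 chords/bar.
B: 3/1 = 3 chords/bar.
C: 4/3 = 4/3 chords/bar.
D: 5/5 = 1 chord/bar.
E: 6/3 = 2 chords/bar.
F: 2/3 = 2/3 chords/bar.
Fastest is B at 3 chords/bar.

Section B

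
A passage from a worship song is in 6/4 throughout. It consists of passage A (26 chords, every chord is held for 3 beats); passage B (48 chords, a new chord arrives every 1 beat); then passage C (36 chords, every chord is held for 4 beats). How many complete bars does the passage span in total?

45 bars

A: 26 × 3 = 78 beats = 13 bars.
B: 48 × 1 = 48 beats = 8 bars.
C: 36 × 4 = 144 beats = 24 bars.
Total: 13 + 8 + 24 = 45 bars.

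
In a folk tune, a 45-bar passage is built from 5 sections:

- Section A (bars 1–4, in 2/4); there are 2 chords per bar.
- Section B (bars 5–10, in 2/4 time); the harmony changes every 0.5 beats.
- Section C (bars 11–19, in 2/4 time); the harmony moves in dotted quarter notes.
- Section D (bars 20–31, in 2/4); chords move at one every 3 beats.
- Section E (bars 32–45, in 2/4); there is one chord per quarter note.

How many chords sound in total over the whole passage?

80 chords

A has 8 beats and chords last 1 each, so 8 chords.
B has 12 beats and chords last 0.5 each, so 24 chords.
C has 18 beats and chords last 1.5 each, so 12 chords.
D has 24 beats and chords last 3 each, so 8 chords.
E has 28 beats and chords last 1 each, so 28 chords.
Total: 8 + 24 + 12 + 8 + 28 = 80.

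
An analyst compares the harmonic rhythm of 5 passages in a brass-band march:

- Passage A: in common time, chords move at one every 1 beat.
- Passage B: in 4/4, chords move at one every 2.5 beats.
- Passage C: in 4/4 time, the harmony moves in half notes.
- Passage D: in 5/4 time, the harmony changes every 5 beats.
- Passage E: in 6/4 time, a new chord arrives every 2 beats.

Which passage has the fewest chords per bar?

Passage D

A: 4/1 = 4 chords/bar.
B: 4/2.5 = 1.6 chords/bar.
C: 4/2 = 2 chords/bar.
D: 5/5 = 1 chord/bar.
E: 6/2 = 3 chords/bar.
Slowest is D at 1 chords/bar.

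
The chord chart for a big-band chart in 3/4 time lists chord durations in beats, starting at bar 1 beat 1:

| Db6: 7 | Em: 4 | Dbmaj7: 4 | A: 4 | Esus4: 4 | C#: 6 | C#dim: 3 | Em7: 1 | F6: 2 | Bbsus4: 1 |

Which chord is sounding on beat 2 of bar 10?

Beat 2 of bar 10 is beat (10−1)×3 + 2 = 29 overall.
Running totals: Db6 ends at 7, Em ends at 11, Dbmaj7 ends at 15, A ends at 19, Esus4 ends at 23, C# ends at 29.
Beat 29 falls within C#.

C#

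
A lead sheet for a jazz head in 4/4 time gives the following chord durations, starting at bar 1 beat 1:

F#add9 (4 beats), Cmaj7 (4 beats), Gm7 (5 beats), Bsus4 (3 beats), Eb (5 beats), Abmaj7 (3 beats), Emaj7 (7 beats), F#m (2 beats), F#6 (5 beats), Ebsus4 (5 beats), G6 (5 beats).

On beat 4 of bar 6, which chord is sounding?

Beat 4 of bar 6 is beat (6−1)×4 + 4 = 24 overall.
Running totals: F#add9 ends at 4, Cmaj7 ends at 8, Gm7 ends at 13, Bsus4 ends at 16, Eb ends at 21, Abmaj7 ends at 24.
Beat 24 falls within Abmaj7.

Abmaj7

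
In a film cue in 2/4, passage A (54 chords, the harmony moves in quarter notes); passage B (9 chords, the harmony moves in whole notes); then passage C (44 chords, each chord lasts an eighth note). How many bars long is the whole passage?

A: 54 × 1 = 54 beats = 27 bars.
B: 9 × 4 = 36 beats = 18 bars.
C: 44 × 0.5 = 22 beats = 11 bars.
Total: 27 + 18 + 11 = 56 bars.

56 bars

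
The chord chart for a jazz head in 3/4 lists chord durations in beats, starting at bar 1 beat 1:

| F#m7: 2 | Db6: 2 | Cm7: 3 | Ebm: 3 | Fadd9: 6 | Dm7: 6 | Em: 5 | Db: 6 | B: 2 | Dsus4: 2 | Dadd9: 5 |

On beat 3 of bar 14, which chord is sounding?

Beat 3 of bar 14 is beat (14−1)×3 + 3 = 42 overall.
Running totals: F#m7 ends at 2, Db6 ends at 4, Cm7 ends at 7, Ebm ends at 10, Fadd9 ends at 16, Dm7 ends at 22, Em ends at 27, Db ends at 33, B ends at 35, Dsus4 ends at 37, Dadd9 ends at 42.
Beat 42 falls within Dadd9.

Dadd9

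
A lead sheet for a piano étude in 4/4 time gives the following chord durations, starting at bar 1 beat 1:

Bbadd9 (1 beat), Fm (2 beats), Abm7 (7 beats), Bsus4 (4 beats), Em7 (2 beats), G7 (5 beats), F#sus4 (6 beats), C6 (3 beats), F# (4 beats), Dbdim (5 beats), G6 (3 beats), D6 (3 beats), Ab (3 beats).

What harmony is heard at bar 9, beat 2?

Beat 2 of bar 9 is beat (9−1)×4 + 2 = 34 overall.
Running totals: Bbadd9 ends at 1, Fm ends at 3, Abm7 ends at 10, Bsus4 ends at 14, Em7 ends at 16, G7 ends at 21, F#sus4 ends at 27, C6 ends at 30, F# ends at 34.
Beat 34 falls within F#.

F#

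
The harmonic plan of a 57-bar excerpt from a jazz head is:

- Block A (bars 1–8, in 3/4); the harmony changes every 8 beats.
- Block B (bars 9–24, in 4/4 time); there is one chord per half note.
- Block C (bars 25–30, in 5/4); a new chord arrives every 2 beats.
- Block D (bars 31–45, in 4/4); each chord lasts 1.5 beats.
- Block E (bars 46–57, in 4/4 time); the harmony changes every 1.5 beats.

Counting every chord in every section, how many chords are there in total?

122 chords

A: 8·3 = 24 beats, 24/8 = 3 chords.
B: 16·4 = 64 beats, 64/2 = 32 chords.
C: 6·5 = 30 beats, 30/2 = 15 chords.
D: 15·4 = 60 beats, 60/1.5 = 40 chords.
E: 12·4 = 48 beats, 48/1.5 = 32 chords.
Total: 3 + 32 + 15 + 40 + 32 = 122.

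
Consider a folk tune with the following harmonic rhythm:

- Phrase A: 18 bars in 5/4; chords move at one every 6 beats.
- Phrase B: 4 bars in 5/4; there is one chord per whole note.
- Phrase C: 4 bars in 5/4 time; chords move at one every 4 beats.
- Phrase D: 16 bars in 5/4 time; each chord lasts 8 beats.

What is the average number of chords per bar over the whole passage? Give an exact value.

A: 18 × 5 = 90 beats ÷ 6 = 15 chords.
B: 4 × 5 = 20 beats ÷ 4 = 5 chords.
C: 4 × 5 = 20 beats ÷ 4 = 5 chords.
D: 16 × 5 = 80 beats ÷ 8 = 10 chords.
Overall: 35 chords over 42 bars → 35/42 = 5/6 chords per bar.

5/6 chords per bar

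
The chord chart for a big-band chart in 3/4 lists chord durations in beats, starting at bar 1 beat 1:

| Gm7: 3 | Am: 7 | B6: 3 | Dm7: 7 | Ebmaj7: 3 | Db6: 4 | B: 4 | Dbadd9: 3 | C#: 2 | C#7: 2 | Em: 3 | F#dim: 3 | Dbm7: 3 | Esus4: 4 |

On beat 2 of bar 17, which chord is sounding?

Esus4

Beat 2 of bar 17 is beat (17−1)×3 + 2 = 50 overall.
Running totals: Gm7 ends at 3, Am ends at 10, B6 ends at 13, Dm7 ends at 20, Ebmaj7 ends at 23, Db6 ends at 27, B ends at 31, Dbadd9 ends at 34, C# ends at 36, C#7 ends at 38, Em ends at 41, F#dim ends at 44, Dbm7 ends at 47, Esus4 ends at 51.
Beat 50 falls within Esus4.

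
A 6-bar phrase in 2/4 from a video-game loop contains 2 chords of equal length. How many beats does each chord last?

6 beats

6 bars × 2 beats/bar = 12 beats total.
12 beats ÷ 2 chords = 6 beats per chord.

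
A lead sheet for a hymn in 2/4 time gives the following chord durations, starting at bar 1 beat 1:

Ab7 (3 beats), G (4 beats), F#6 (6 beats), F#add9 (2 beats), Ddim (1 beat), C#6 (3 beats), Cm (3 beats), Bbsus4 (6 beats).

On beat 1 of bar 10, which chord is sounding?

C#6

Beat 1 of bar 10 is beat (10−1)×2 + 1 = 19 overall.
Running totals: Ab7 ends at 3, G ends at 7, F#6 ends at 13, F#add9 ends at 15, Ddim ends at 16, C#6 ends at 19.
Beat 19 falls within C#6.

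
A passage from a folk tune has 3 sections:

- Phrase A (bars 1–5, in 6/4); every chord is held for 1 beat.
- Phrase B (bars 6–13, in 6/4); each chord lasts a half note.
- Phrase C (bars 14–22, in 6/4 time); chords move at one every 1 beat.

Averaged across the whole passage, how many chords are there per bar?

A: 5 × 6 = 30 beats ÷ 1 = 30 chords.
B: 8 × 6 = 48 beats ÷ 2 = 24 chords.
C: 9 × 6 = 54 beats ÷ 1 = 54 chords.
Overall: 108 chords over 22 bars → 108/22 = 54/11 chords per bar.

54/11 chords per bar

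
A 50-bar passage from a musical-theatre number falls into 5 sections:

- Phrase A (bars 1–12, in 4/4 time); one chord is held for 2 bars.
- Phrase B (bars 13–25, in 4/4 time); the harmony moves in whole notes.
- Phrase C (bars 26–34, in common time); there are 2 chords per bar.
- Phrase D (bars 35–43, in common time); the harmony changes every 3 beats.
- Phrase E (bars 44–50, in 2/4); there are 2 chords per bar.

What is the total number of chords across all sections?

63 chords

A: 12 bars × 4 beats = 48 beats; 8 beats/chord → 6 chords.
B: 13 bars × 4 beats = 52 beats; 4 beats/chord → 13 chords.
C: 9 bars × 4 beats = 36 beats; 2 beats/chord → 18 chords.
D: 9 bars × 4 beats = 36 beats; 3 beats/chord → 12 chords.
E: 7 bars × 2 beats = 14 beats; 1 beat/chord → 14 chords.
Total: 6 + 13 + 18 + 12 + 14 = 63.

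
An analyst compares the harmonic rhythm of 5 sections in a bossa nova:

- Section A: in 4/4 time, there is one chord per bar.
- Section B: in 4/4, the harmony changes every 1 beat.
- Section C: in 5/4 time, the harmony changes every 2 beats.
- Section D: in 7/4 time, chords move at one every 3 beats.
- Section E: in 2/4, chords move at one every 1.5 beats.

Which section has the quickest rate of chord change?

A: 4/4 = 1 chord/bar.
B: 4/1 = 4 chords/bar.
C: 5/2 = 2.5 chords/bar.
D: 7/3 = 7/3 chords/bar.
E: 2/1.5 = 4/3 chords/bar.
Fastest is B at 4 chords/bar.

Section B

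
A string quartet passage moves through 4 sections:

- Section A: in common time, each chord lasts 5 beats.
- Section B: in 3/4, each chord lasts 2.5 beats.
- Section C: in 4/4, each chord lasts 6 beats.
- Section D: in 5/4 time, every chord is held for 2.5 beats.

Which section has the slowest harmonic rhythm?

A: 4 beats/bar ÷ 5 beats/chord = 0.8 chords/bar.
B: 3 beats/bar ÷ 2.5 beats/chord = 1.2 chords/bar.
C: 4 beats/bar ÷ 6 beats/chord = 2/3 chords/bar.
D: 5 beats/bar ÷ 2.5 beats/chord = 2 chords/bar.
Slowest is C at 2/3 chords/bar.

Section C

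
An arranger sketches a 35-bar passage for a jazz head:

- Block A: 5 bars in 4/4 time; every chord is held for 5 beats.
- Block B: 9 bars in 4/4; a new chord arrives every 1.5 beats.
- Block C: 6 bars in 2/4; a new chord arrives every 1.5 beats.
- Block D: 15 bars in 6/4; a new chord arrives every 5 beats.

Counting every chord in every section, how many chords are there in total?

A has 20 beats and chords last 5 each, so 4 chords.
B has 36 beats and chords last 1.5 each, so 24 chords.
C has 12 beats and chords last 1.5 each, so 8 chords.
D has 90 beats and chords last 5 each, so 18 chords.
Total: 4 + 24 + 8 + 18 = 54.

54 chords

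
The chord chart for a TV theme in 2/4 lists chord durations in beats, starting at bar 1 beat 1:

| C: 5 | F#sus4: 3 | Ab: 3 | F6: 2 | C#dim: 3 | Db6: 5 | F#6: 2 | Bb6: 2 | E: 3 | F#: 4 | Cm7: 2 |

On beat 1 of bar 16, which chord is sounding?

Beat 1 of bar 16 is beat (16−1)×2 + 1 = 31 overall.
Running totals: C ends at 5, F#sus4 ends at 8, Ab ends at 11, F6 ends at 13, C#dim ends at 16, Db6 ends at 21, F#6 ends at 23, Bb6 ends at 25, E ends at 28, F# ends at 32.
Beat 31 falls within F#.

F#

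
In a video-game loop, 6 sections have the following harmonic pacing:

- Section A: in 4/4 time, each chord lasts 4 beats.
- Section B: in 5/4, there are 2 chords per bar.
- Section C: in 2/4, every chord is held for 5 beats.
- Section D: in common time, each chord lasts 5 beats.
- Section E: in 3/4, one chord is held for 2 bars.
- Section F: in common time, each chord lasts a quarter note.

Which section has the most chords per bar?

Section F

A: each chord is 4 beats in 4/4, so 1 per bar.
B: each chord is 2.5 beats in 5/4, so 2 per bar.
C: each chord is 5 beats in 2/4, so 0.4 per bar.
D: each chord is 5 beats in 4/4, so 0.8 per bar.
E: each chord is 6 beats in 3/4, so 0.5 per bar.
F: each chord is 1 beat in 4/4, so 4 per bar.
Fastest is F at 4 chords/bar.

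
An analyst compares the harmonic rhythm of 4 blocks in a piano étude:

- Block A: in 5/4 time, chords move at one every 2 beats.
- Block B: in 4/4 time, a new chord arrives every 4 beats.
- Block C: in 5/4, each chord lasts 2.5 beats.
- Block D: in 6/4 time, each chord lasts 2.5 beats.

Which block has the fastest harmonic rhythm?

Block A

A: each chord is 2 beats in 5/4, so 2.5 per bar.
B: each chord is 4 beats in 4/4, so 1 per bar.
C: each chord is 2.5 beats in 5/4, so 2 per bar.
D: each chord is 2.5 beats in 6/4, so 2.4 per bar.
Fastest is A at 2.5 chords/bar.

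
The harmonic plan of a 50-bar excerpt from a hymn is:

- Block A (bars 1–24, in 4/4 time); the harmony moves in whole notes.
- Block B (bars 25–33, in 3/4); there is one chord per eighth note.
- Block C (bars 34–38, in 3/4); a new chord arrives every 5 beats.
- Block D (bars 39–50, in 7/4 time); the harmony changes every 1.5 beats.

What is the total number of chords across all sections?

137 chords

A: 24 bars × 4 beats = 96 beats; 4 beats/chord → 24 chords.
B: 9 bars × 3 beats = 27 beats; 0.5 beats/chord → 54 chords.
C: 5 bars × 3 beats = 15 beats; 5 beats/chord → 3 chords.
D: 12 bars × 7 beats = 84 beats; 1.5 beats/chord → 56 chords.
Total: 24 + 54 + 3 + 56 = 137.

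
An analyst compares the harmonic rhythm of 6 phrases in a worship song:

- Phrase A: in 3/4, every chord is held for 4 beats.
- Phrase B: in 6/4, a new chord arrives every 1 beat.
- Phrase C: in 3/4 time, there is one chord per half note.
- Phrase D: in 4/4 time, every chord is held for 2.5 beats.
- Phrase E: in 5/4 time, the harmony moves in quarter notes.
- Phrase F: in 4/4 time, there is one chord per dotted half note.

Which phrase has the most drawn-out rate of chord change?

Phrase A

A: each chord is 4 beats in 3/4, so 0.75 per bar.
B: each chord is 1 beat in 6/4, so 6 per bar.
C: each chord is 2 beats in 3/4, so 1.5 per bar.
D: each chord is 2.5 beats in 4/4, so 1.6 per bar.
E: each chord is 1 beat in 5/4, so 5 per bar.
F: each chord is 3 beats in 4/4, so 4/3 per bar.
Slowest is A at 0.75 chords/bar.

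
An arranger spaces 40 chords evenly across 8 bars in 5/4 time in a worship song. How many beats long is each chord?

1 beat

8 bars × 5 beats/bar = 40 beats total.
40 beats ÷ 40 chords = 1 beats per chord.
(That is a quarter note.)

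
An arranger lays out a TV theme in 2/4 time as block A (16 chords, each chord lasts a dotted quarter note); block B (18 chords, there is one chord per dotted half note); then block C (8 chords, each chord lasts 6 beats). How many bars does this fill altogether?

A: 16 × 1.5 = 24 beats = 12 bars.
B: 18 × 3 = 54 beats = 27 bars.
C: 8 × 6 = 48 beats = 24 bars.
Total: 12 + 27 + 24 = 63 bars.

63 bars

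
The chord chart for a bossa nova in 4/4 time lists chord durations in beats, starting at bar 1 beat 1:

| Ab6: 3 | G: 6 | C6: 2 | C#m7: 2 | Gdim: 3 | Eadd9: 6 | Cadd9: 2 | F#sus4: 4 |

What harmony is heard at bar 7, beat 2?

Beat 2 of bar 7 is beat (7−1)×4 + 2 = 26 overall.
Running totals: Ab6 ends at 3, G ends at 9, C6 ends at 11, C#m7 ends at 13, Gdim ends at 16, Eadd9 ends at 22, Cadd9 ends at 24, F#sus4 ends at 28.
Beat 26 falls within F#sus4.

F#sus4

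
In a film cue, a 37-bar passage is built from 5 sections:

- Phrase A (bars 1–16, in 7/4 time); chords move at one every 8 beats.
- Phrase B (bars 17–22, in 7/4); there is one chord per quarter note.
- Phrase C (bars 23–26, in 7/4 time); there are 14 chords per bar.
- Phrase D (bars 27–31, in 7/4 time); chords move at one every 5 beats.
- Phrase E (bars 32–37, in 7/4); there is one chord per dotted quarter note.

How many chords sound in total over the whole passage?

A has 112 beats and chords last 8 each, so 14 chords.
B has 42 beats and chords last 1 each, so 42 chords.
C has 28 beats and chords last 0.5 each, so 56 chords.
D has 35 beats and chords last 5 each, so 7 chords.
E has 42 beats and chords last 1.5 each, so 28 chords.
Total: 14 + 42 + 56 + 7 + 28 = 147.

147 chords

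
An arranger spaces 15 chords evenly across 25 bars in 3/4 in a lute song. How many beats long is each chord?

25 bars × 3 beats/bar = 75 beats total.
75 beats ÷ 15 chords = 5 beats per chord.

5 beats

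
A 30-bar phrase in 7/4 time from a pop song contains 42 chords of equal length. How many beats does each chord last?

5 beats

30 bars × 7 beats/bar = 210 beats total.
210 beats ÷ 42 chords = 5 beats per chord.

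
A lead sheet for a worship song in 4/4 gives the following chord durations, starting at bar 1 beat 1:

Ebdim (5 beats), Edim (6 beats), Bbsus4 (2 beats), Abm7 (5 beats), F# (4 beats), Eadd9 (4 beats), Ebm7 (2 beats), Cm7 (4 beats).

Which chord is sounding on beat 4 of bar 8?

Cm7

Beat 4 of bar 8 is beat (8−1)×4 + 4 = 32 overall.
Running totals: Ebdim ends at 5, Edim ends at 11, Bbsus4 ends at 13, Abm7 ends at 18, F# ends at 22, Eadd9 ends at 26, Ebm7 ends at 28, Cm7 ends at 32.
Beat 32 falls within Cm7.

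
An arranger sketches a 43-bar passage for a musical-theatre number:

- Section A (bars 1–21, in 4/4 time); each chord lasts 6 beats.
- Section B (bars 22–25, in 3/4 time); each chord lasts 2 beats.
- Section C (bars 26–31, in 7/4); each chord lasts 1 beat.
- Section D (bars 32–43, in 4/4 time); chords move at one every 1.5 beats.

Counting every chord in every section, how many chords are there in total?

94 chords

A has 84 beats and chords last 6 each, so 14 chords.
B has 12 beats and chords last 2 each, so 6 chords.
C has 42 beats and chords last 1 each, so 42 chords.
D has 48 beats and chords last 1.5 each, so 32 chords.
Total: 14 + 6 + 42 + 32 = 94.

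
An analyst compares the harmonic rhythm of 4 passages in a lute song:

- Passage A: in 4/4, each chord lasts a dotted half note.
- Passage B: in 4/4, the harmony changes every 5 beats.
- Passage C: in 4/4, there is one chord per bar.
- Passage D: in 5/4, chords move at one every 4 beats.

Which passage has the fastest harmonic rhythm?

Passage A

A: each chord is 3 beats in 4/4, so 4/3 per bar.
B: each chord is 5 beats in 4/4, so 0.8 per bar.
C: each chord is 4 beats in 4/4, so 1 per bar.
D: each chord is 4 beats in 5/4, so 1.25 per bar.
Fastest is A at 4/3 chords/bar.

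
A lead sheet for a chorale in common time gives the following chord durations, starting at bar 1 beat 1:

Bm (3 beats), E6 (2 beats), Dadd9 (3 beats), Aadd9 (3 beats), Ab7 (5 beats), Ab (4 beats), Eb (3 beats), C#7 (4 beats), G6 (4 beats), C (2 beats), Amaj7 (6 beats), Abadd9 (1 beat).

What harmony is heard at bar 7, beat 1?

C#7

Beat 1 of bar 7 is beat (7−1)×4 + 1 = 25 overall.
Running totals: Bm ends at 3, E6 ends at 5, Dadd9 ends at 8, Aadd9 ends at 11, Ab7 ends at 16, Ab ends at 20, Eb ends at 23, C#7 ends at 27.
Beat 25 falls within C#7.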